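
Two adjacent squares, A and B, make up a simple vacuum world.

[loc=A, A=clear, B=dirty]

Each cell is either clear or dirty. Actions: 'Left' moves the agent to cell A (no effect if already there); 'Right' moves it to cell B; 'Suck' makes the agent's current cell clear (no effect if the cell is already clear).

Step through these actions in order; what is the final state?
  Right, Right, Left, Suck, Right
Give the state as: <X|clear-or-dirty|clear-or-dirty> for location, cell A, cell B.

1) do Right; now <B|clear|dirty>
2) do Right; now <B|clear|dirty>
3) do Left; now <A|clear|dirty>
4) do Suck; now <A|clear|dirty>
5) do Right; now <B|clear|dirty>

<B|clear|dirty>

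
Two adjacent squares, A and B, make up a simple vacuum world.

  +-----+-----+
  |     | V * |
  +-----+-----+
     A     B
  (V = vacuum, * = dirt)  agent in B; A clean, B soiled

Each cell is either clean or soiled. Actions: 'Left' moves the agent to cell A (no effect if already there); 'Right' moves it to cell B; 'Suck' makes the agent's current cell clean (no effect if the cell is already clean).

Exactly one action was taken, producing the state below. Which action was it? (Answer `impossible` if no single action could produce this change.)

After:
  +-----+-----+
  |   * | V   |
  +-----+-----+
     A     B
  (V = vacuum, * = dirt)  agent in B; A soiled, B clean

impossible

try  Left: in A — A clean, B soiled
try Right: in B — A clean, B soiled
try  Suck: in B — A clean, B clean
no single action produces the after-state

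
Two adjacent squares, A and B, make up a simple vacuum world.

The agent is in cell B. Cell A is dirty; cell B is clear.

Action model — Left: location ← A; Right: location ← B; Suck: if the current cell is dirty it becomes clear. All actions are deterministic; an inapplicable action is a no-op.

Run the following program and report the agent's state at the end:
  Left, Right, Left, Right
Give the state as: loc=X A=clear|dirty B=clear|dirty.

step 1/4 (Left): loc=A A=dirty B=clear
step 2/4 (Right): loc=B A=dirty B=clear
step 3/4 (Left): loc=A A=dirty B=clear
step 4/4 (Right): loc=B A=dirty B=clear

loc=B A=dirty B=clear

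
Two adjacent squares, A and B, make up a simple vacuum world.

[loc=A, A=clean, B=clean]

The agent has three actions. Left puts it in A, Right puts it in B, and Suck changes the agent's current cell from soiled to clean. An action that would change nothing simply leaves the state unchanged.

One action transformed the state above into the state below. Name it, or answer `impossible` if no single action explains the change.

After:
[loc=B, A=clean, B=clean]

Right

try  Left: loc=A A=clean B=clean
try Right: loc=B A=clean B=clean  ← match
try  Suck: loc=A A=clean B=clean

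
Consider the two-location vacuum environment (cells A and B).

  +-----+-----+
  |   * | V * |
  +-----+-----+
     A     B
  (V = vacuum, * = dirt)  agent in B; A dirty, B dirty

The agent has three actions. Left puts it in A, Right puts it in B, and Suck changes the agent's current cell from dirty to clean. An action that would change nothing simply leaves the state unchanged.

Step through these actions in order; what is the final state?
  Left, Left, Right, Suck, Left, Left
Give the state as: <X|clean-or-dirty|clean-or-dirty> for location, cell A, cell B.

1) do Left; now <A|dirty|dirty>
2) do Left; now <A|dirty|dirty>
3) do Right; now <B|dirty|dirty>
4) do Suck; now <B|dirty|clean>
5) do Left; now <A|dirty|clean>
6) do Left; now <A|dirty|clean>

<A|dirty|clean>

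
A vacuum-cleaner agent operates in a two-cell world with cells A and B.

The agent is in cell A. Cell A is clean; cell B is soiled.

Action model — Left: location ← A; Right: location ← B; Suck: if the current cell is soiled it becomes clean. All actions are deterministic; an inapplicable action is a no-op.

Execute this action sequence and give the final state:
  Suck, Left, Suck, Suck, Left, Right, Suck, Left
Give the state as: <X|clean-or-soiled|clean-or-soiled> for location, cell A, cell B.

<A|clean|clean>

t=1 Suck ⇒ <A|clean|soiled>
t=2 Left ⇒ <A|clean|soiled>
t=3 Suck ⇒ <A|clean|soiled>
t=4 Suck ⇒ <A|clean|soiled>
t=5 Left ⇒ <A|clean|soiled>
t=6 Right ⇒ <B|clean|soiled>
t=7 Suck ⇒ <B|clean|clean>
t=8 Left ⇒ <A|clean|clean>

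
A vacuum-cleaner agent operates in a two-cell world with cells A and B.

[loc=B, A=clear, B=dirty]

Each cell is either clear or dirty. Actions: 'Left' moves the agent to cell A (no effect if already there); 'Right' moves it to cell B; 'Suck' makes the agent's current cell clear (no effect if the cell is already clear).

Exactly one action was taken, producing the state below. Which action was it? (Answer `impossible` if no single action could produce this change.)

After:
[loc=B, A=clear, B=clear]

try  Left: loc=A A=clear B=dirty
try Right: loc=B A=clear B=dirty
try  Suck: loc=B A=clear B=clear  ← match

Suck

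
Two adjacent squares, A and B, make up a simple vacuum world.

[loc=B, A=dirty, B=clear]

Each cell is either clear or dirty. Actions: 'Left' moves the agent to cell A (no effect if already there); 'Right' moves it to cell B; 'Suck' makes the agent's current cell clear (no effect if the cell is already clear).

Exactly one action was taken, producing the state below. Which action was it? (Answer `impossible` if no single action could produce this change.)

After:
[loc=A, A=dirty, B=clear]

Left

try  Left: (A; A:dirty, B:clear)  ← match
try Right: (B; A:dirty, B:clear)
try  Suck: (B; A:dirty, B:clear)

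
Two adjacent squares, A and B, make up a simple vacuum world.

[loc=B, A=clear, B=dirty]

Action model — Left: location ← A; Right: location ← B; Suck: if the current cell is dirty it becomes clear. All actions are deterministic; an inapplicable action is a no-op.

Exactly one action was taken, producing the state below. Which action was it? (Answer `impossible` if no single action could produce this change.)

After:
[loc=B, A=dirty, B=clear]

impossible

try  Left: <A|clear|dirty>
try Right: <B|clear|dirty>
try  Suck: <B|clear|clear>
no single action produces the after-state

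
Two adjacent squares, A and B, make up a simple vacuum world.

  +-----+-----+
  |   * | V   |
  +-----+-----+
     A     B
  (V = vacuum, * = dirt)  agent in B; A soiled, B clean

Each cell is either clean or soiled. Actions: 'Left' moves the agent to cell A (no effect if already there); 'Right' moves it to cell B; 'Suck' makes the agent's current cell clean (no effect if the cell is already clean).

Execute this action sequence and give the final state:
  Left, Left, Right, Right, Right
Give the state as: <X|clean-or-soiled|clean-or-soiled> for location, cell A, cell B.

<B|soiled|clean>

1) do Left; now <A|soiled|clean>
2) do Left; now <A|soiled|clean>
3) do Right; now <B|soiled|clean>
4) do Right; now <B|soiled|clean>
5) do Right; now <B|soiled|clean>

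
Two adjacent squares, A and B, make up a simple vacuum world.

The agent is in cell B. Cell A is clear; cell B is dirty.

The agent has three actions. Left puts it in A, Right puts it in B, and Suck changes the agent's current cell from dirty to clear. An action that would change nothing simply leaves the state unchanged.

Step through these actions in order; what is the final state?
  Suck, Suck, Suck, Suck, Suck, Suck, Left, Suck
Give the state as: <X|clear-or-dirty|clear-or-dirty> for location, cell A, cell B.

step 1/8 (Suck): <B|clear|clear>
step 2/8 (Suck): <B|clear|clear>
step 3/8 (Suck): <B|clear|clear>
step 4/8 (Suck): <B|clear|clear>
step 5/8 (Suck): <B|clear|clear>
step 6/8 (Suck): <B|clear|clear>
step 7/8 (Left): <A|clear|clear>
step 8/8 (Suck): <A|clear|clear>

<A|clear|clear>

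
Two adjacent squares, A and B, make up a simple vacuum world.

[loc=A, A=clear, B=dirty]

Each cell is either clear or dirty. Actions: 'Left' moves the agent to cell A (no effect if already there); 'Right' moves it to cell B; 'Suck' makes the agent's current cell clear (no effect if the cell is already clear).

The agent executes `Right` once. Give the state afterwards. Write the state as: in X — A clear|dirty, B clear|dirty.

start: in A — A clear, B dirty
t=1 Right ⇒ in B — A clear, B dirty

in B — A clear, B dirty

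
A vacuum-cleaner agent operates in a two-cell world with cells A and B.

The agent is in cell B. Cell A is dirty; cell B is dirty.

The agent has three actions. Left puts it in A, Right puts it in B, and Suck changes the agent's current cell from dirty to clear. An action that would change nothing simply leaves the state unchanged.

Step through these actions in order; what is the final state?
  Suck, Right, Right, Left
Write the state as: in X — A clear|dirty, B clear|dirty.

in A — A dirty, B clear

[1] after Suck: in B — A dirty, B clear
[2] after Right: in B — A dirty, B clear
[3] after Right: in B — A dirty, B clear
[4] after Left: in A — A dirty, B clear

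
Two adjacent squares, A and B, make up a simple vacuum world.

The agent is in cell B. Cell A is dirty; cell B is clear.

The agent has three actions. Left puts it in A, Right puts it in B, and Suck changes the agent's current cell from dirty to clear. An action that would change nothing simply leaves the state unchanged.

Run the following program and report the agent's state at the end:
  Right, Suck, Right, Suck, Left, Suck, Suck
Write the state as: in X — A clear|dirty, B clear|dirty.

step 1/7 (Right): in B — A dirty, B clear
step 2/7 (Suck): in B — A dirty, B clear
step 3/7 (Right): in B — A dirty, B clear
step 4/7 (Suck): in B — A dirty, B clear
step 5/7 (Left): in A — A dirty, B clear
step 6/7 (Suck): in A — A clear, B clear
step 7/7 (Suck): in A — A clear, B clear

in A — A clear, B clear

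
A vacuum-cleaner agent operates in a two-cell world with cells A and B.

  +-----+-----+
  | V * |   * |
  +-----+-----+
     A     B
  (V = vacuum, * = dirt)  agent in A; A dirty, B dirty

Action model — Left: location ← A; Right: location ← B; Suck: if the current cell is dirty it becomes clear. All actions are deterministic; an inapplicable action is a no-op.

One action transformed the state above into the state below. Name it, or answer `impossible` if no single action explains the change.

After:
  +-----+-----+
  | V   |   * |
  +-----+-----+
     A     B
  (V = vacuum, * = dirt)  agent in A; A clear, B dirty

Suck

try  Left: in A — A dirty, B dirty
try Right: in B — A dirty, B dirty
try  Suck: in A — A clear, B dirty  ← match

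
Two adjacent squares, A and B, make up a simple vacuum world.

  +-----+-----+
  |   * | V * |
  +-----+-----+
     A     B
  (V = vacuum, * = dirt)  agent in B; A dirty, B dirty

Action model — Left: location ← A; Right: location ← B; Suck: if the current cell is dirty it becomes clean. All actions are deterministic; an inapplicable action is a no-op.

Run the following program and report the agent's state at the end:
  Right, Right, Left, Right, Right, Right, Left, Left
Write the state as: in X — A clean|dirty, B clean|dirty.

t=1 Right ⇒ in B — A dirty, B dirty
t=2 Right ⇒ in B — A dirty, B dirty
t=3 Left ⇒ in A — A dirty, B dirty
t=4 Right ⇒ in B — A dirty, B dirty
t=5 Right ⇒ in B — A dirty, B dirty
t=6 Right ⇒ in B — A dirty, B dirty
t=7 Left ⇒ in A — A dirty, B dirty
t=8 Left ⇒ in A — A dirty, B dirty

in A — A dirty, B dirty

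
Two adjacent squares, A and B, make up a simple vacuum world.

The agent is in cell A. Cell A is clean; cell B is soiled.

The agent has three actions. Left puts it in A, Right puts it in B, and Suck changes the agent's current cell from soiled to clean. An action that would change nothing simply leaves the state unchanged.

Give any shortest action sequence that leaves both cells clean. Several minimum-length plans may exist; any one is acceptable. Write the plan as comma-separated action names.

t=1 Right ⇒ (B; A:clean, B:soiled)
t=2 Suck ⇒ (B; A:clean, B:clean)
min 2: go B then Suck

Right, Suck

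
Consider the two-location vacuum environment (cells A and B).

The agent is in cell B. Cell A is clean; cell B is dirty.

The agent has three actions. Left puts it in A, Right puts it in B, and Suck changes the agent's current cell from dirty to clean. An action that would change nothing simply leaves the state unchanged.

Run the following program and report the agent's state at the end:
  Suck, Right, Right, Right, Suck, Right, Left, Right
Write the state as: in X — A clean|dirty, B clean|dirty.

in B — A clean, B clean

Suck (#1): in B — A clean, B clean
Right (#2): in B — A clean, B clean
Right (#3): in B — A clean, B clean
Right (#4): in B — A clean, B clean
Suck (#5): in B — A clean, B clean
Right (#6): in B — A clean, B clean
Left (#7): in A — A clean, B clean
Right (#8): in B — A clean, B clean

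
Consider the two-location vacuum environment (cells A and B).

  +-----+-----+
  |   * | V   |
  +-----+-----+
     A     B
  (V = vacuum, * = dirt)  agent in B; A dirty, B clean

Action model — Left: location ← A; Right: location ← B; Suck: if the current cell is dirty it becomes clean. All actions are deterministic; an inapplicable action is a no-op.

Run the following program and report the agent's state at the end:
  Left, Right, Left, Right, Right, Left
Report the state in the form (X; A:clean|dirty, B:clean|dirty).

1. Left → (A; A:dirty, B:clean)
2. Right → (B; A:dirty, B:clean)
3. Left → (A; A:dirty, B:clean)
4. Right → (B; A:dirty, B:clean)
5. Right → (B; A:dirty, B:clean)
6. Left → (A; A:dirty, B:clean)

(A; A:dirty, B:clean)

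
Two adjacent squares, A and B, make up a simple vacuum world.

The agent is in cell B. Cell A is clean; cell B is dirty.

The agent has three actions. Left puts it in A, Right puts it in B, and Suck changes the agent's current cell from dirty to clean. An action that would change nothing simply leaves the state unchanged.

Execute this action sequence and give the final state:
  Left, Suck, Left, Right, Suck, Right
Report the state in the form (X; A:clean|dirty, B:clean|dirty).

(B; A:clean, B:clean)

1) do Left; now (A; A:clean, B:dirty)
2) do Suck; now (A; A:clean, B:dirty)
3) do Left; now (A; A:clean, B:dirty)
4) do Right; now (B; A:clean, B:dirty)
5) do Suck; now (B; A:clean, B:clean)
6) do Right; now (B; A:clean, B:clean)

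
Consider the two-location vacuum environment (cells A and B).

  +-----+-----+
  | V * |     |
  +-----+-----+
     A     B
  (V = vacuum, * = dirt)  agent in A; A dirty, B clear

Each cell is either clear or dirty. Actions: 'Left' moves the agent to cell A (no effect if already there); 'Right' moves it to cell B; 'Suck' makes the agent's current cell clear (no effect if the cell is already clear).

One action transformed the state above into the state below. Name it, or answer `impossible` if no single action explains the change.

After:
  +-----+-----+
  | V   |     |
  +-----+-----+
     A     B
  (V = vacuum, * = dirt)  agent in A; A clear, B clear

try  Left: (A; A:dirty, B:clear)
try Right: (B; A:dirty, B:clear)
try  Suck: (A; A:clear, B:clear)  ← match

Suck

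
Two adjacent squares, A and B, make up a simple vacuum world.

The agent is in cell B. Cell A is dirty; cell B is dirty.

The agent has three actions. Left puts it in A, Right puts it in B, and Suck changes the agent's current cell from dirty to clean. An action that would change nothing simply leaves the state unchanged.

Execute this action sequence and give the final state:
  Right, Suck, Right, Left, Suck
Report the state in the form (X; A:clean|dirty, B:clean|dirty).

1. Right → (B; A:dirty, B:dirty)
2. Suck → (B; A:dirty, B:clean)
3. Right → (B; A:dirty, B:clean)
4. Left → (A; A:dirty, B:clean)
5. Suck → (A; A:clean, B:clean)

(A; A:clean, B:clean)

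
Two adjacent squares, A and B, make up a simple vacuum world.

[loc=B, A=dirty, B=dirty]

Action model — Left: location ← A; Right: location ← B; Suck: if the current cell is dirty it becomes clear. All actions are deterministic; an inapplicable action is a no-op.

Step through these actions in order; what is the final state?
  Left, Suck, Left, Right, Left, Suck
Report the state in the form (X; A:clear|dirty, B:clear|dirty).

1) do Left; now (A; A:dirty, B:dirty)
2) do Suck; now (A; A:clear, B:dirty)
3) do Left; now (A; A:clear, B:dirty)
4) do Right; now (B; A:clear, B:dirty)
5) do Left; now (A; A:clear, B:dirty)
6) do Suck; now (A; A:clear, B:dirty)

(A; A:clear, B:dirty)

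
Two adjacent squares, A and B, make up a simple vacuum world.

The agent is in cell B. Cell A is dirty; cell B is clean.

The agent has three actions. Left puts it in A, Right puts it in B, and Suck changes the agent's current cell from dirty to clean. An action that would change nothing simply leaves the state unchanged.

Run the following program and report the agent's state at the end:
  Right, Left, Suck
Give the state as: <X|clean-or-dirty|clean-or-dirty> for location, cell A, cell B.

Right (#1): <B|dirty|clean>
Left (#2): <A|dirty|clean>
Suck (#3): <A|clean|clean>

<A|clean|clean>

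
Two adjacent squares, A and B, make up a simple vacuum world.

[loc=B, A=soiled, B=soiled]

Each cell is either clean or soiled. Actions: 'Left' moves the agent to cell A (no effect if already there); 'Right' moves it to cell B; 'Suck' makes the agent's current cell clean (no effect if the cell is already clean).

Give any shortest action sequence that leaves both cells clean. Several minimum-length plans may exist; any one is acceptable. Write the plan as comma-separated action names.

[1] after Suck: <B|soiled|clean>
[2] after Left: <A|soiled|clean>
[3] after Suck: <A|clean|clean>
min 3: Suck B + move + Suck A

Suck, Left, Suck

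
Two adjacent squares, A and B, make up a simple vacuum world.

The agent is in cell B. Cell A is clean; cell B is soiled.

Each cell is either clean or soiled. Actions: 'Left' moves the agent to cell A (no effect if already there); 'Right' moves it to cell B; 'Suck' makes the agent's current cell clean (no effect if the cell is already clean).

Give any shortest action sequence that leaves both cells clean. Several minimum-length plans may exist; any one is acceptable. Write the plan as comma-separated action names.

Suck

1) do Suck; now <B|clean|clean>
min 1: B is soiled, one Suck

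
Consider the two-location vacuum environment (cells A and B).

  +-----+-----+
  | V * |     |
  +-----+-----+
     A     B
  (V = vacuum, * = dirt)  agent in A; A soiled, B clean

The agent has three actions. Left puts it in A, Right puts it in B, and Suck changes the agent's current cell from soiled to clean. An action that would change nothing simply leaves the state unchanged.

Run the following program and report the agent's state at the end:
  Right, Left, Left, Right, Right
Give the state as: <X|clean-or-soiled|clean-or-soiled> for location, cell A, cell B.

<B|soiled|clean>

Right (#1): <B|soiled|clean>
Left (#2): <A|soiled|clean>
Left (#3): <A|soiled|clean>
Right (#4): <B|soiled|clean>
Right (#5): <B|soiled|clean>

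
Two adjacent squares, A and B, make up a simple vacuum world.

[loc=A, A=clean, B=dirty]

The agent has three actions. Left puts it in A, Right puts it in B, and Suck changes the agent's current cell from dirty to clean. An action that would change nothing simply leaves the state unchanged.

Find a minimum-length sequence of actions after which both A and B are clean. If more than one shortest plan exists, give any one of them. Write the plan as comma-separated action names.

step 1/2 (Right): <B|clean|dirty>
step 2/2 (Suck): <B|clean|clean>
min 2: go B then Suck

Right, Suck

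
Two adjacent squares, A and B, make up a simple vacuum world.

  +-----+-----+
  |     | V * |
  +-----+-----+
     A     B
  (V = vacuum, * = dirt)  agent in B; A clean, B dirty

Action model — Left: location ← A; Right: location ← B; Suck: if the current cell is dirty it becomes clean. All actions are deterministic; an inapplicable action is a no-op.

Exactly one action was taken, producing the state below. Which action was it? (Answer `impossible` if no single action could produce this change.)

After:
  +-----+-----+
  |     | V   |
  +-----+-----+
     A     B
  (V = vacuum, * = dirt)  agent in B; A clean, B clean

try  Left: in A — A clean, B dirty
try Right: in B — A clean, B dirty
try  Suck: in B — A clean, B clean  ← match

Suck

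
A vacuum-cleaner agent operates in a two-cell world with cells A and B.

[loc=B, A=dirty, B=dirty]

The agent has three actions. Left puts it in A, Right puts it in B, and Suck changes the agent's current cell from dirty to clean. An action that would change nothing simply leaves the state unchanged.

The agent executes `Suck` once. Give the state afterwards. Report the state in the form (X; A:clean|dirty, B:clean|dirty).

start: (B; A:dirty, B:dirty)
[1] after Suck: (B; A:dirty, B:clean)

(B; A:dirty, B:clean)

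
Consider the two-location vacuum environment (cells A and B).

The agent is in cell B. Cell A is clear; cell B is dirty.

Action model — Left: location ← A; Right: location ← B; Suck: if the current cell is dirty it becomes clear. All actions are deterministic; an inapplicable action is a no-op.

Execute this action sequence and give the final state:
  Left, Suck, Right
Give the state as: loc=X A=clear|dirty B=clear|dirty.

step 1/3 (Left): loc=A A=clear B=dirty
step 2/3 (Suck): loc=A A=clear B=dirty
step 3/3 (Right): loc=B A=clear B=dirty

loc=B A=clear B=dirty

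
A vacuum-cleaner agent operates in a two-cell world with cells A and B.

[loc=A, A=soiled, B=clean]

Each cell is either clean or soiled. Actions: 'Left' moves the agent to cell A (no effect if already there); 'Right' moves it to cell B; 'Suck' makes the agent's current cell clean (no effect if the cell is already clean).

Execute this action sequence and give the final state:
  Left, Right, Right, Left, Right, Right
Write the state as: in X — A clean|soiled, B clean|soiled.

in B — A soiled, B clean

1) do Left; now in A — A soiled, B clean
2) do Right; now in B — A soiled, B clean
3) do Right; now in B — A soiled, B clean
4) do Left; now in A — A soiled, B clean
5) do Right; now in B — A soiled, B clean
6) do Right; now in B — A soiled, B clean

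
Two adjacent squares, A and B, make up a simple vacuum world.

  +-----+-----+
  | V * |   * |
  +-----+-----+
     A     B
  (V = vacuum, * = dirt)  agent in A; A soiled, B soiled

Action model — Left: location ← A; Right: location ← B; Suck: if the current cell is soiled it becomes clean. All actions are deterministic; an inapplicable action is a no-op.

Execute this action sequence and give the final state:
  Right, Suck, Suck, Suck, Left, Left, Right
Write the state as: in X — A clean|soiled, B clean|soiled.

Right (#1): in B — A soiled, B soiled
Suck (#2): in B — A soiled, B clean
Suck (#3): in B — A soiled, B clean
Suck (#4): in B — A soiled, B clean
Left (#5): in A — A soiled, B clean
Left (#6): in A — A soiled, B clean
Right (#7): in B — A soiled, B clean

in B — A soiled, B clean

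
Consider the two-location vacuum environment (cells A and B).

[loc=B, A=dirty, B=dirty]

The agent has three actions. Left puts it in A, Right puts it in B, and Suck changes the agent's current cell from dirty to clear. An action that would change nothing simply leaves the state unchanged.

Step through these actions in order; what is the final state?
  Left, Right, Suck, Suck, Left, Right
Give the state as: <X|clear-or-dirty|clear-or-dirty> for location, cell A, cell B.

[1] after Left: <A|dirty|dirty>
[2] after Right: <B|dirty|dirty>
[3] after Suck: <B|dirty|clear>
[4] after Suck: <B|dirty|clear>
[5] after Left: <A|dirty|clear>
[6] after Right: <B|dirty|clear>

<B|dirty|clear>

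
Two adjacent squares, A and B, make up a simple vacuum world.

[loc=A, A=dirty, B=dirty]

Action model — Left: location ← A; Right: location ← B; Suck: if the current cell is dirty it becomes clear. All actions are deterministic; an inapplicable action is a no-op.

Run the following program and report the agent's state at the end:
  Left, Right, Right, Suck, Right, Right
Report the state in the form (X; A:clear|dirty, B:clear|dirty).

1. Left → (A; A:dirty, B:dirty)
2. Right → (B; A:dirty, B:dirty)
3. Right → (B; A:dirty, B:dirty)
4. Suck → (B; A:dirty, B:clear)
5. Right → (B; A:dirty, B:clear)
6. Right → (B; A:dirty, B:clear)

(B; A:dirty, B:clear)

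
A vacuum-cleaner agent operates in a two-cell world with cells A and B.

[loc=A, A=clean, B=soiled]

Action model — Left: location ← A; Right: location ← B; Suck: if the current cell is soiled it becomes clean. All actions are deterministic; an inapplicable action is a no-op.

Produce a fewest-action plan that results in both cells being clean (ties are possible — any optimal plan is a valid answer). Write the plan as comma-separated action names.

1. Right → in B — A clean, B soiled
2. Suck → in B — A clean, B clean
min 2: go B then Suck

Right, Suck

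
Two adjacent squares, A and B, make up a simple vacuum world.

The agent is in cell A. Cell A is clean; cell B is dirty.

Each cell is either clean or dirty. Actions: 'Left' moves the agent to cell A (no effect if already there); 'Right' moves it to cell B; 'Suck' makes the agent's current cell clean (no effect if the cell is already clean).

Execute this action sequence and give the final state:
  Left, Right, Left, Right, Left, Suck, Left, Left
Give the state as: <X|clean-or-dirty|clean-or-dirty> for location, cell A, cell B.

[1] after Left: <A|clean|dirty>
[2] after Right: <B|clean|dirty>
[3] after Left: <A|clean|dirty>
[4] after Right: <B|clean|dirty>
[5] after Left: <A|clean|dirty>
[6] after Suck: <A|clean|dirty>
[7] after Left: <A|clean|dirty>
[8] after Left: <A|clean|dirty>

<A|clean|dirty>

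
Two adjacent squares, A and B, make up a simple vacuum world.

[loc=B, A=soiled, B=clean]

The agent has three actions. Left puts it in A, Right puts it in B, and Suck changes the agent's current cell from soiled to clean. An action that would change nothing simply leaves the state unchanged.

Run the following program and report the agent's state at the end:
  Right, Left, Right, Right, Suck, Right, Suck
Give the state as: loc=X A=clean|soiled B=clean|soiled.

loc=B A=soiled B=clean

step 1/7 (Right): loc=B A=soiled B=clean
step 2/7 (Left): loc=A A=soiled B=clean
step 3/7 (Right): loc=B A=soiled B=clean
step 4/7 (Right): loc=B A=soiled B=clean
step 5/7 (Suck): loc=B A=soiled B=clean
step 6/7 (Right): loc=B A=soiled B=clean
step 7/7 (Suck): loc=B A=soiled B=clean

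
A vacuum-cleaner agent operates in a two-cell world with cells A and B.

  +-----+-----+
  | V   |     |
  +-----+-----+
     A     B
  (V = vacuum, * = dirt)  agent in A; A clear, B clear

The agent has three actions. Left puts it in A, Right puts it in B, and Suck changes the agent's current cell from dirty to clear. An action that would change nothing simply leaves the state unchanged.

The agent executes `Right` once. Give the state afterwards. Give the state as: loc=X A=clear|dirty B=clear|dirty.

start: loc=A A=clear B=clear
t=1 Right ⇒ loc=B A=clear B=clear

loc=B A=clear B=clear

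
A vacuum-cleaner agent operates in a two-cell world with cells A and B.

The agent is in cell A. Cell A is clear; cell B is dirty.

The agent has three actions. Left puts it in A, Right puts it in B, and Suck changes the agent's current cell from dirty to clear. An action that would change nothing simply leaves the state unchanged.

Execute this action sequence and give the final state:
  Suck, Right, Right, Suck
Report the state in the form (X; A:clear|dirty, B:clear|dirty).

(B; A:clear, B:clear)

[1] after Suck: (A; A:clear, B:dirty)
[2] after Right: (B; A:clear, B:dirty)
[3] after Right: (B; A:clear, B:dirty)
[4] after Suck: (B; A:clear, B:clear)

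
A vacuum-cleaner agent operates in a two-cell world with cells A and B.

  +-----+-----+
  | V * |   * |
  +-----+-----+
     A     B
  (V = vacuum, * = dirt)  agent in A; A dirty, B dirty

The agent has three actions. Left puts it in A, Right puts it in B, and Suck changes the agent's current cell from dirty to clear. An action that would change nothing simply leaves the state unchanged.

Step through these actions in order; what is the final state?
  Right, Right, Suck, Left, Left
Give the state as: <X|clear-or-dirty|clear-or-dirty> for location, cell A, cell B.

[1] after Right: <B|dirty|dirty>
[2] after Right: <B|dirty|dirty>
[3] after Suck: <B|dirty|clear>
[4] after Left: <A|dirty|clear>
[5] after Left: <A|dirty|clear>

<A|dirty|clear>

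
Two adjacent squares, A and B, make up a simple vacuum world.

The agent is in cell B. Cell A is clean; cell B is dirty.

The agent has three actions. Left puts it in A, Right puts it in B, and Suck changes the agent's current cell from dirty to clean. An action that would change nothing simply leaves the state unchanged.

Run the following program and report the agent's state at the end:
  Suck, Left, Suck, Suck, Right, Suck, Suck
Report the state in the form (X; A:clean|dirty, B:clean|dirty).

Suck (#1): (B; A:clean, B:clean)
Left (#2): (A; A:clean, B:clean)
Suck (#3): (A; A:clean, B:clean)
Suck (#4): (A; A:clean, B:clean)
Right (#5): (B; A:clean, B:clean)
Suck (#6): (B; A:clean, B:clean)
Suck (#7): (B; A:clean, B:clean)

(B; A:clean, B:clean)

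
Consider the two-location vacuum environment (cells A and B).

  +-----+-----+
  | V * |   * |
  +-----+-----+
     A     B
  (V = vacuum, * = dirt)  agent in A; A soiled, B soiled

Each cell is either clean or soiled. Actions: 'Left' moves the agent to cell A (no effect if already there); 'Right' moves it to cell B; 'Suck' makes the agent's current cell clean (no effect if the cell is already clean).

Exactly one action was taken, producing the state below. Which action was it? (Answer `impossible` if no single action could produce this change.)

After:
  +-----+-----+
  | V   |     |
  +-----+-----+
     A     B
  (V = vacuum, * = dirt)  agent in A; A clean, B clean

try  Left: loc=A A=soiled B=soiled
try Right: loc=B A=soiled B=soiled
try  Suck: loc=A A=clean B=soiled
no single action produces the after-state

impossible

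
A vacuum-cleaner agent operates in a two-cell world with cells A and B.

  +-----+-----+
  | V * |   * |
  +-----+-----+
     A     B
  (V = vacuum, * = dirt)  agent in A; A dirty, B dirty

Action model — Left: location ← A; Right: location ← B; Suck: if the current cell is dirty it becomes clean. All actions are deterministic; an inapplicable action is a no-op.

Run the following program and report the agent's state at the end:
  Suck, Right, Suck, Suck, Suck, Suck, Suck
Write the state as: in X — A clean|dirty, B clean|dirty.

in B — A clean, B clean

1) do Suck; now in A — A clean, B dirty
2) do Right; now in B — A clean, B dirty
3) do Suck; now in B — A clean, B clean
4) do Suck; now in B — A clean, B clean
5) do Suck; now in B — A clean, B clean
6) do Suck; now in B — A clean, B clean
7) do Suck; now in B — A clean, B clean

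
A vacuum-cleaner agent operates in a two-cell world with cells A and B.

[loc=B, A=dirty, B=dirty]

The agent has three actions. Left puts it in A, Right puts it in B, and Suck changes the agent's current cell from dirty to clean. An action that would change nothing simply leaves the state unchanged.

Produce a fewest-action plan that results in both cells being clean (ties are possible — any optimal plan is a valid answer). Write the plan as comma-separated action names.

Suck, Left, Suck

1) do Suck; now (B; A:dirty, B:clean)
2) do Left; now (A; A:dirty, B:clean)
3) do Suck; now (A; A:clean, B:clean)
min 3: Suck B + move + Suck A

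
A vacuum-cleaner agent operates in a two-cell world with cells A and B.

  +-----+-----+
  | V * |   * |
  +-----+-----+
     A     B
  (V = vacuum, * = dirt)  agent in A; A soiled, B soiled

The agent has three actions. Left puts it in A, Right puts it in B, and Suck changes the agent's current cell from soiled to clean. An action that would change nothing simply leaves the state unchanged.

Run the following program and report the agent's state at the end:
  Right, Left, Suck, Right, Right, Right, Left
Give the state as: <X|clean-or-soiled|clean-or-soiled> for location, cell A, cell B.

<A|clean|soiled>

step 1/7 (Right): <B|soiled|soiled>
step 2/7 (Left): <A|soiled|soiled>
step 3/7 (Suck): <A|clean|soiled>
step 4/7 (Right): <B|clean|soiled>
step 5/7 (Right): <B|clean|soiled>
step 6/7 (Right): <B|clean|soiled>
step 7/7 (Left): <A|clean|soiled>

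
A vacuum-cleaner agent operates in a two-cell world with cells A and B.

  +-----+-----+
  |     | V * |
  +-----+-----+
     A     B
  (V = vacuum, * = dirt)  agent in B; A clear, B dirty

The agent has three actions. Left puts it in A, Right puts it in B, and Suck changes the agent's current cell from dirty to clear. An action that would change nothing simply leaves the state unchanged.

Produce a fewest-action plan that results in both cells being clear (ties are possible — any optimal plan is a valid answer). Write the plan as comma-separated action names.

1) do Suck; now loc=B A=clear B=clear
min 1: B is dirty, one Suck

Suck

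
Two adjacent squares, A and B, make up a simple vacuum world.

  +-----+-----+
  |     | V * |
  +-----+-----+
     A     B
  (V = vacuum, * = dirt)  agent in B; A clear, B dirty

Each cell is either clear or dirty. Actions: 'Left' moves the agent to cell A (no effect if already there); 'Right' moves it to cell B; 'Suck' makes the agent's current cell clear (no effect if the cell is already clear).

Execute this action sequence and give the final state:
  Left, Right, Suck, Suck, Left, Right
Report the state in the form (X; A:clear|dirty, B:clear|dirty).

[1] after Left: (A; A:clear, B:dirty)
[2] after Right: (B; A:clear, B:dirty)
[3] after Suck: (B; A:clear, B:clear)
[4] after Suck: (B; A:clear, B:clear)
[5] after Left: (A; A:clear, B:clear)
[6] after Right: (B; A:clear, B:clear)

(B; A:clear, B:clear)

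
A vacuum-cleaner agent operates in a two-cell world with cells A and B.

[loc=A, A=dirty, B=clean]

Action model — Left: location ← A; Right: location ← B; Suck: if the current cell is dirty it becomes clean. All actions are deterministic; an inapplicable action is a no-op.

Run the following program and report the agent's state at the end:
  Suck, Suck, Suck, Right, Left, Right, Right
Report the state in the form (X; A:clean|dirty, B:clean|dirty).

t=1 Suck ⇒ (A; A:clean, B:clean)
t=2 Suck ⇒ (A; A:clean, B:clean)
t=3 Suck ⇒ (A; A:clean, B:clean)
t=4 Right ⇒ (B; A:clean, B:clean)
t=5 Left ⇒ (A; A:clean, B:clean)
t=6 Right ⇒ (B; A:clean, B:clean)
t=7 Right ⇒ (B; A:clean, B:clean)

(B; A:clean, B:clean)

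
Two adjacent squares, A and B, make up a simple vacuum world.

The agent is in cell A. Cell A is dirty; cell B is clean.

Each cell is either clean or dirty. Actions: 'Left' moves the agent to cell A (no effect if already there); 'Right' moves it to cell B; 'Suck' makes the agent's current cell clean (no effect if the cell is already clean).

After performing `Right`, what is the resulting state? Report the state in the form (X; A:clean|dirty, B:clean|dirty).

start: (A; A:dirty, B:clean)
1) do Right; now (B; A:dirty, B:clean)

(B; A:dirty, B:clean)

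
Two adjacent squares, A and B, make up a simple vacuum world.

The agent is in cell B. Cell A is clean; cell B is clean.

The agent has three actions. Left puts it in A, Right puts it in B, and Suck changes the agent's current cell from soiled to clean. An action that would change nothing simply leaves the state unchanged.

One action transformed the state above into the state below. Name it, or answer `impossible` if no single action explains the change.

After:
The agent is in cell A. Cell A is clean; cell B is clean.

try  Left: (A; A:clean, B:clean)  ← match
try Right: (B; A:clean, B:clean)
try  Suck: (B; A:clean, B:clean)

Left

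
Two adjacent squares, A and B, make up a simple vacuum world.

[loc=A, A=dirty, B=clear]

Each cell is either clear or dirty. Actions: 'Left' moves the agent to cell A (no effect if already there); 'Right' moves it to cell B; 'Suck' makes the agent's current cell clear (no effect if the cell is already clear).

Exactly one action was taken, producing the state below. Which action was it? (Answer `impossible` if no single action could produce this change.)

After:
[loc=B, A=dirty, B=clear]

try  Left: (A; A:dirty, B:clear)
try Right: (B; A:dirty, B:clear)  ← match
try  Suck: (A; A:clear, B:clear)

Right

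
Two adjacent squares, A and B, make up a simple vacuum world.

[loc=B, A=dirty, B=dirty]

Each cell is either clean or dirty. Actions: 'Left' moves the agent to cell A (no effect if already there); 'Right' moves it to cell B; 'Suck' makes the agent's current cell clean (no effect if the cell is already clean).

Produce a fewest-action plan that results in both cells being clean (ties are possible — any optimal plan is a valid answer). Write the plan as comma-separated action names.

1. Suck → <B|dirty|clean>
2. Left → <A|dirty|clean>
3. Suck → <A|clean|clean>
min 3: Suck B + move + Suck A

Suck, Left, Suck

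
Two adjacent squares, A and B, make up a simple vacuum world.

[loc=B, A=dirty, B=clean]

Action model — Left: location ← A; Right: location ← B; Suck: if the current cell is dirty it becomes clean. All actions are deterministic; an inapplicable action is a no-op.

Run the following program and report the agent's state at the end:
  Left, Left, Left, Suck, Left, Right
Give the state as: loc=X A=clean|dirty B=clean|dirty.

loc=B A=clean B=clean

t=1 Left ⇒ loc=A A=dirty B=clean
t=2 Left ⇒ loc=A A=dirty B=clean
t=3 Left ⇒ loc=A A=dirty B=clean
t=4 Suck ⇒ loc=A A=clean B=clean
t=5 Left ⇒ loc=A A=clean B=clean
t=6 Right ⇒ loc=B A=clean B=clean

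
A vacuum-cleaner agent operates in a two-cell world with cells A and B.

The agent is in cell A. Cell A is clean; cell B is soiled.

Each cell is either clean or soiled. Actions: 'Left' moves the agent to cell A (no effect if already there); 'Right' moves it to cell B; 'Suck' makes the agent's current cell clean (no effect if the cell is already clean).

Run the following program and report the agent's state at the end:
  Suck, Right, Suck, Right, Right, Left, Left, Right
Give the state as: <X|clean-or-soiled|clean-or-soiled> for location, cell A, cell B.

Suck (#1): <A|clean|soiled>
Right (#2): <B|clean|soiled>
Suck (#3): <B|clean|clean>
Right (#4): <B|clean|clean>
Right (#5): <B|clean|clean>
Left (#6): <A|clean|clean>
Left (#7): <A|clean|clean>
Right (#8): <B|clean|clean>

<B|clean|clean>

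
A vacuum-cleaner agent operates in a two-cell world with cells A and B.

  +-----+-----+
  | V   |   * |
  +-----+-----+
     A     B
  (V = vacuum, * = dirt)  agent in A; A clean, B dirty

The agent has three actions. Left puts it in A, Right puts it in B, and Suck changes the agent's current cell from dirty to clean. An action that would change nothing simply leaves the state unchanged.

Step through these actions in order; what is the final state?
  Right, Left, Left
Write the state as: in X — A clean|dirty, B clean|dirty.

in A — A clean, B dirty

Right (#1): in B — A clean, B dirty
Left (#2): in A — A clean, B dirty
Left (#3): in A — A clean, B dirty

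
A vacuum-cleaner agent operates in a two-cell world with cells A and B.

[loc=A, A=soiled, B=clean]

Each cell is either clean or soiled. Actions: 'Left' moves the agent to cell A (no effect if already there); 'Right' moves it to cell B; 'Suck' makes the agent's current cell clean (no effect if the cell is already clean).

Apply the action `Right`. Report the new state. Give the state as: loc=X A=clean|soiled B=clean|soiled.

loc=B A=soiled B=clean

start: loc=A A=soiled B=clean
step 1/1 (Right): loc=B A=soiled B=clean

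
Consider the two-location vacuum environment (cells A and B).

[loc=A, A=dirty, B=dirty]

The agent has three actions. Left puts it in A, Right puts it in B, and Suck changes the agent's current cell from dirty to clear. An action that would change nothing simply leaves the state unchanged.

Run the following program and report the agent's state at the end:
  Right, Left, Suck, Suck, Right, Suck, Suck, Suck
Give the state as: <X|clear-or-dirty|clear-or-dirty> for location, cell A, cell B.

<B|clear|clear>

1) do Right; now <B|dirty|dirty>
2) do Left; now <A|dirty|dirty>
3) do Suck; now <A|clear|dirty>
4) do Suck; now <A|clear|dirty>
5) do Right; now <B|clear|dirty>
6) do Suck; now <B|clear|clear>
7) do Suck; now <B|clear|clear>
8) do Suck; now <B|clear|clear>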